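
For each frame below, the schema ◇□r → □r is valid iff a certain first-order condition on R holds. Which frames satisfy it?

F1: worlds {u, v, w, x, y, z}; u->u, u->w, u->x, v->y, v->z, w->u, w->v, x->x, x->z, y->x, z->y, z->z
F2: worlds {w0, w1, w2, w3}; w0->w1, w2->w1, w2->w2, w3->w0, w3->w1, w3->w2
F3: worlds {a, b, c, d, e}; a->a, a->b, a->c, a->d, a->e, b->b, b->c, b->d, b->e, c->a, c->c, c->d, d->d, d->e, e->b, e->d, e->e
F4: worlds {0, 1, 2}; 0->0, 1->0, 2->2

The schema corresponds to the Euclidean property: ∀x ∀y ∀z (Rxy ∧ Rxz → Ryz).
F1: fails — Ruw and Ruw but not Rww.
F2: fails — Rw0w1 and Rw0w1 but not Rw1w1.
F3: fails — Rab and Raa but not Rba.
F4: ✓.

F4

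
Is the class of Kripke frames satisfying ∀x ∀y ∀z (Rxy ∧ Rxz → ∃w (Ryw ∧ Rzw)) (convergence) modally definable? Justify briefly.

The condition is convergence. A defining modal formula is ◇□r → □◇r.
Suppose ◇□r→□◇r is valid. Take Rxy, Rxz and set V(r)={w : Ryw}. Then □r at y so ◇□r at x, so □◇r at x, so ◇r at z, giving w with Rzw and Ryw.

Definable; ◇□r → □◇r defines it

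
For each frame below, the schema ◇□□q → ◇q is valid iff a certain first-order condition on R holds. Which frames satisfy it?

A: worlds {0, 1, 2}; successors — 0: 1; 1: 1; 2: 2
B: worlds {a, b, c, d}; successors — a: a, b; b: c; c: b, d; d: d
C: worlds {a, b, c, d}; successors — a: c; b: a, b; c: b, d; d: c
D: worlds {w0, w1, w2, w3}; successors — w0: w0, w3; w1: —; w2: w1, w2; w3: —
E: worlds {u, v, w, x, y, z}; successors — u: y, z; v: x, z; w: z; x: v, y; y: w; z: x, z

This is the axiom for a generalized confluence (Geach) condition; its first-order frame correspondent is ∀x ∀y (xRy → ∃w (yR²w ∧ xRw)).
A: holds.
B: holds.
C: holds.
D: fails — w0Rw3 but no w with w3R²w and w0Rw.
E: fails — xRy but no t with yR²t and xRt.
Valid on: A, B, C.

A, B, C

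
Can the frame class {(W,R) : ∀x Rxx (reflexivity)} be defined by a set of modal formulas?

Yes, by □p → p

The condition is reflexivity. A defining modal formula is □p → p.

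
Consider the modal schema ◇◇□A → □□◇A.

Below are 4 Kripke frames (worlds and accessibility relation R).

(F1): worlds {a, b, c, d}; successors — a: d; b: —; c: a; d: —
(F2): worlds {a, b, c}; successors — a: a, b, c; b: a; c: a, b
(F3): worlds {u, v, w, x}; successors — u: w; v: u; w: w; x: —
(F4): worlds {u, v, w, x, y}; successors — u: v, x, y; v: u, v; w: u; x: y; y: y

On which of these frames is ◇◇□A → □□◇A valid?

The schema corresponds to a generalized confluence (Geach) condition: ∀x ∀y ∀z ((xR²y ∧ xR²z) → ∃w (yRw ∧ zRw)).
(F1): fails — cR²d, cR²d but no w with dRw and dRw.
(F2): holds.
(F3): holds.
(F4): fails — uR²v, uR²y but no t with vRt and yRt.
Valid on: (F2), (F3).

(F2), (F3)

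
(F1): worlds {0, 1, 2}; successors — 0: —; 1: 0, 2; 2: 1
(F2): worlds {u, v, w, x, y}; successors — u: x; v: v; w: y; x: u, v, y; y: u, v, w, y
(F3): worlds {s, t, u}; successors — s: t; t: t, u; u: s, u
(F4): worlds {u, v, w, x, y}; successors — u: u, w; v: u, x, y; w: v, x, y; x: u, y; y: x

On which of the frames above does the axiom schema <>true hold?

(F2), (F3), (F4)

This is the axiom for seriality; its first-order frame correspondent is forall x exists y Rxy.
(F1): fails — world 0 has no successor.
(F2): ✓.
(F3): ✓.
(F4): ✓.
Valid on: (F2), (F3), (F4).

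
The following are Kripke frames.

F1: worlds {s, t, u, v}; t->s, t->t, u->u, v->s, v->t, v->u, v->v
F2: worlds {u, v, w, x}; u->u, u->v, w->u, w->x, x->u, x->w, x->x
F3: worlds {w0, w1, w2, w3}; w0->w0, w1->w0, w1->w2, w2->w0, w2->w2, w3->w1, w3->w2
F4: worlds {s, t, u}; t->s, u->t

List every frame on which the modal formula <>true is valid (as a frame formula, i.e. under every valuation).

The schema corresponds to seriality: forall x exists y Rxy.
F1: fails — world s has no successor.
F2: fails — world v has no successor.
F3: holds.
F4: fails — world s has no successor.
Valid on: F3.

F3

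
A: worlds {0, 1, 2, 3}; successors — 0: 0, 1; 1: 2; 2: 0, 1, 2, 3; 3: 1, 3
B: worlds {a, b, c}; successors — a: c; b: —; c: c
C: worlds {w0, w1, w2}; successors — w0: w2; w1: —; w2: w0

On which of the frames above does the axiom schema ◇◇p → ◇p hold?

Frame correspondent (Sahlqvist): ∀x ∀y (xR²y → ∃w (y = w ∧ xRw)) — i.e. a generalized confluence (Geach) condition.
A: fails — 0R²2 but no w with 2=w and 0Rw.
B: ✓.
C: fails — w0R²w0 but no w with w0=w and w0Rw.
Valid on: B.

B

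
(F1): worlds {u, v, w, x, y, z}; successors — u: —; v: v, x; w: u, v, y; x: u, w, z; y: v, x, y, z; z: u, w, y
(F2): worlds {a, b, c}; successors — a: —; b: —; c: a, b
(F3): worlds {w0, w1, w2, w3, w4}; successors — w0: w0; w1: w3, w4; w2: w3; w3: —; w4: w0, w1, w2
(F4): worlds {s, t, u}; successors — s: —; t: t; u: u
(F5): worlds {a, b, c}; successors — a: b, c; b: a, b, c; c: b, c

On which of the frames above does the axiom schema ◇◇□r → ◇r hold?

(F2), (F4), (F5)

This is the axiom for a generalized confluence (Geach) condition; its first-order frame correspondent is ∀x ∀y (xR²y → ∃w (yRw ∧ xRw)).
(F1): fails — vR²u but no t with uRt and vRt.
(F2): ✓.
(F3): fails — w1R²w0 but no w with w0Rw and w1Rw.
(F4): ✓.
(F5): ✓.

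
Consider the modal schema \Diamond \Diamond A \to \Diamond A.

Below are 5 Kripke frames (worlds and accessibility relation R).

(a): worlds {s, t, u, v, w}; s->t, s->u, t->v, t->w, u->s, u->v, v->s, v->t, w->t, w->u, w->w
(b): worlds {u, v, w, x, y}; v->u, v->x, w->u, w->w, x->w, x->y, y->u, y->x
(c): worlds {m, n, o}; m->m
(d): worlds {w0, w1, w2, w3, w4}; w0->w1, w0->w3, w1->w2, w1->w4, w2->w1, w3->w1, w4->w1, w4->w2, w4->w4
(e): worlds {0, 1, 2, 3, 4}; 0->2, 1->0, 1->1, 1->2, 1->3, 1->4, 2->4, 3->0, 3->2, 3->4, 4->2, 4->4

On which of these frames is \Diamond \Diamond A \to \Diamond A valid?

The schema corresponds to a generalized confluence (Geach) condition: \forall x \forall y (x R^2 y \to \exists w (y = w \wedge xRw)).
(a): fails — sR²s but no w* with s=w* and sRw*.
(b): fails — vR²w but no t with w=t and vRt.
(c): satisfies the condition.
(d): fails — w0R²w2 but no w with w2=w and w0Rw.
(e): fails — 0R²4 but no w with 4=w and 0Rw.
Valid on: (c).

(c)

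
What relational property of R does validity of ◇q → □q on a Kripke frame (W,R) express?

Suppose ◇q→□q is valid. Take Rxy, Rxz and set V(q)={y}. Then ◇q at x, so □q at x, so q at z, i.e. z=y.
Conversely, on a frame with partial functionality the schema holds at every world under every valuation.
Frame condition: ∀x ∀y ∀z (Rxy ∧ Rxz → y = z).

partial functionality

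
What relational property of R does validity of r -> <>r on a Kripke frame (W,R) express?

Replacing r by ¬r and contraposing gives the equivalent schema □r → r.
Suppose □r→r is valid. At any x set V(r)={w : Rxw}. Then □r holds at x, so r holds at x, i.e. Rxx.
Conversely, on a frame with reflexivity the schema holds at every world under every valuation.
So the correspondent is reflexivity.

Reflexivity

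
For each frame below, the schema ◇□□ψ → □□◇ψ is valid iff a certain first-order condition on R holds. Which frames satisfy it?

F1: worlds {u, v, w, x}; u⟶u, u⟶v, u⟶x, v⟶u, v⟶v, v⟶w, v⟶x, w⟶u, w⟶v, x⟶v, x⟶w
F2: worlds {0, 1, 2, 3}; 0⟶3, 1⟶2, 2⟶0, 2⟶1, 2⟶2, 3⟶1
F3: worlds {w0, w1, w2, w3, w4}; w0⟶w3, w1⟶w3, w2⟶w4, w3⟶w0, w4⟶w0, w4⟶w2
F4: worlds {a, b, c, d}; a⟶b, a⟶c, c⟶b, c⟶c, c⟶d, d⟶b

F1, F3

Frame correspondent (Sahlqvist): ∀x ∀y ∀z ((xRy ∧ xR²z) → ∃w (yR²w ∧ zRw)) — i.e. a generalized confluence (Geach) condition.
F1: holds.
F2: fails — 2R0, 2R²0 but no w with 0R²w and 0Rw.
F3: holds.
F4: fails — aRb, aR²b but no w with bR²w and bRw.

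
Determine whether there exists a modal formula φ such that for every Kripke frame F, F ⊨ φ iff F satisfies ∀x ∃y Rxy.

Yes: it is seriality, defined by the D schema □r → ◇r.
Suppose □r→◇r is valid. At any x set V(r)=W. Then □r at x, so ◇r at x, so x has a successor.

Yes — defined by □r → ◇r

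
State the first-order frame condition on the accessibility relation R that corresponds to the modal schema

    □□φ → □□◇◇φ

This is a Sahlqvist (Geach-type) schema ◇^0□^2φ → □^2◇^2φ.
First-order correspondent: ∀x ∀z (xR²z → ∃w (xR²w ∧ zR²w)).

∀x ∀z (xR²z → ∃w (xR²w ∧ zR²w))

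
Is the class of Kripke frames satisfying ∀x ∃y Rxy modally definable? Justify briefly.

Yes, by □r → ◇r

This is a Sahlqvist condition; the D axiom □r → ◇r defines it.
Suppose □r→◇r is valid. At any x set V(r)=W. Then □r at x, so ◇r at x, so x has a successor.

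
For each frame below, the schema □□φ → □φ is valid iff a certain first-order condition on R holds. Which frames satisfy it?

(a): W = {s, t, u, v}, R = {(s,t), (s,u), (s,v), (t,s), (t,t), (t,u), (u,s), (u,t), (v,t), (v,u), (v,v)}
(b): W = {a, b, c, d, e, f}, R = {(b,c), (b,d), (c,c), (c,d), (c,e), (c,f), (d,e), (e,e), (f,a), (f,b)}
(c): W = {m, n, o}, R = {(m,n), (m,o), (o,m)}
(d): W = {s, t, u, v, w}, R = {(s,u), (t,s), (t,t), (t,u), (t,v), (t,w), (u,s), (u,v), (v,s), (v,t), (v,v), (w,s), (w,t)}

The schema corresponds to density: ∀x ∀y (Rxy → ∃z (Rxz ∧ Rzy)).
(a): holds.
(b): fails — Rfa but no z with Rfz and Rza.
(c): fails — Rom but no z with Roz and Rzm.
(d): fails — Rsu but no z with Rsz and Rzu.
Valid on: (a).

(a)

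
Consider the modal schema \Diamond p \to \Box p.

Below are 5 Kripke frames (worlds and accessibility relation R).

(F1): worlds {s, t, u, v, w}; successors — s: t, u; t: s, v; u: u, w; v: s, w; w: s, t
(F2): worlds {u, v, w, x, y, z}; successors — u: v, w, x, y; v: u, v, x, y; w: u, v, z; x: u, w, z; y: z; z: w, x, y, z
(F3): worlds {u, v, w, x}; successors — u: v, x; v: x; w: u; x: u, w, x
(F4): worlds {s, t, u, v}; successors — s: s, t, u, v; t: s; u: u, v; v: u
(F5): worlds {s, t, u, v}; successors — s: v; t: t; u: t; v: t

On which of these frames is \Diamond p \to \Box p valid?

Frame correspondent (Sahlqvist): \forall x \forall y \forall z (Rxy \wedge Rxz \to y = z) — i.e. partial functionality.
(F1): fails — s sees both t and u.
(F2): fails — u sees both v and w.
(F3): fails — u sees both v and x.
(F4): fails — s sees both s and t.
(F5): condition met.

(F5)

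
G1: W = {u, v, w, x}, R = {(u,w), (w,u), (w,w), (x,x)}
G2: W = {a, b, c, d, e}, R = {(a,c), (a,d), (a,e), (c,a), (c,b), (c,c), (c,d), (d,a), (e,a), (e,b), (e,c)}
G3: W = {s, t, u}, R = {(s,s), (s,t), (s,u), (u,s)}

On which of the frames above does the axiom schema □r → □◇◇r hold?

This is the axiom for a generalized confluence (Geach) condition; its first-order frame correspondent is ∀x ∀z (xRz → ∃w (xRw ∧ zR²w)).
G1: holds.
G2: fails — cRb but no w with cRw and bR²w.
G3: fails — sRt but no w with sRw and tR²w.
Valid on: G1.

G1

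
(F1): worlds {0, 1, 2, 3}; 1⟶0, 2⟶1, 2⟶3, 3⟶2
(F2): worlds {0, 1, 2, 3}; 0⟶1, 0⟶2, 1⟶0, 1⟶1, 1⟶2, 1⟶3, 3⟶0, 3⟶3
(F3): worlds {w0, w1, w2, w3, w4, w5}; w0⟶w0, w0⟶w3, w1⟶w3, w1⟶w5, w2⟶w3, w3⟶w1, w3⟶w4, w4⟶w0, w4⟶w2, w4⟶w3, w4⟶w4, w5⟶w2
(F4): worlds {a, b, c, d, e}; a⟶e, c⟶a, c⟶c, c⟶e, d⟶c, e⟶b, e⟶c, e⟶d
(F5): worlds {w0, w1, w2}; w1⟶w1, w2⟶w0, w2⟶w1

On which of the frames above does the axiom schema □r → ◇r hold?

Frame correspondent (Sahlqvist): ∀x ∃y Rxy — i.e. seriality.
(F1): fails — world 0 has no successor.
(F2): fails — world 2 has no successor.
(F3): satisfies the condition.
(F4): fails — world b has no successor.
(F5): fails — world w0 has no successor.
Valid on: (F3).

(F3)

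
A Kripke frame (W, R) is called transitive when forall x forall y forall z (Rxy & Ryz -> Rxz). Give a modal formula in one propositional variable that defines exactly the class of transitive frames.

□r → □□r

A defining formula is □r → □□r (the 4 axiom).
Suppose □r→□□r is valid. Take Rxy, Ryz and set V(r)={w : Rxw}. Then □r at x, so □□r at x, so □r at y, so r at z, i.e. Rxz.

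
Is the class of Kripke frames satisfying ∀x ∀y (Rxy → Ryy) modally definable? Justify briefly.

Yes, by □(□r → r)

The condition is shift-reflexivity. A defining modal formula is □(□r → r).
Suppose □(□r→r) is valid. Take Rxy and set V(r)={w : Ryw}. Then at y, □r holds; since □(□r→r) at x, □r→r at y, so r at y, i.e. Ryy.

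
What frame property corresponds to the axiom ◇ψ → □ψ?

Suppose ◇ψ→□ψ is valid. Take Rxy, Rxz and set V(ψ)={y}. Then ◇ψ at x, so □ψ at x, so ψ at z, i.e. z=y.
Conversely, on a frame with partial functionality the schema holds at every world under every valuation.
Frame condition: ∀x ∀y ∀z (Rxy ∧ Rxz → y = z).

partial functionality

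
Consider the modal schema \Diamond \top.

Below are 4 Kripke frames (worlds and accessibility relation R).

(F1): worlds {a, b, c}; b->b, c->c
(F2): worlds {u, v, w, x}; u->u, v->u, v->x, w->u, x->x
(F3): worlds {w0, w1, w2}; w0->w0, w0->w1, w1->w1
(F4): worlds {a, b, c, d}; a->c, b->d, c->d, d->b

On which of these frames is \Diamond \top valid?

(F2), (F4)

This is the axiom for seriality; its first-order frame correspondent is \forall x \exists y Rxy.
(F1): fails — world a has no successor.
(F2): holds.
(F3): fails — world w2 has no successor.
(F4): holds.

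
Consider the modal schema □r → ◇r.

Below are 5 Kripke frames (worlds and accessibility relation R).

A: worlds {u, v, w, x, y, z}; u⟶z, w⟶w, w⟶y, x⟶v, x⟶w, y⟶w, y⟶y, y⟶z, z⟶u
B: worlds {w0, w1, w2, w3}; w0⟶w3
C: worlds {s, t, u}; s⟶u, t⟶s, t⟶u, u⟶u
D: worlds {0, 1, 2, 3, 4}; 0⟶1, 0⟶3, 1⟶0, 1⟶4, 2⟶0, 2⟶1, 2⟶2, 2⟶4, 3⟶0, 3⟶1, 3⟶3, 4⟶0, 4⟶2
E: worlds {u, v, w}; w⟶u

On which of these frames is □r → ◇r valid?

C, D

The schema corresponds to seriality: ∀x ∃y Rxy.
A: fails — world v has no successor.
B: fails — world w1 has no successor.
C: condition met.
D: condition met.
E: fails — world u has no successor.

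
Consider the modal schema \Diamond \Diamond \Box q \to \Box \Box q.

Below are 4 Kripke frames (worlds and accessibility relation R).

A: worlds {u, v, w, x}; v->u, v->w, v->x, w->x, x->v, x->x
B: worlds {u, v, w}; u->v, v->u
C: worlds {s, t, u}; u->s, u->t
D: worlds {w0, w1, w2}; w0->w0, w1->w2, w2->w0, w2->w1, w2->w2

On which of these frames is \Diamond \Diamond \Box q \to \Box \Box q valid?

C

This is the axiom for a generalized confluence (Geach) condition; its first-order frame correspondent is \forall x \forall y \forall z ((x R^2 y \wedge x R^2 z) \to \exists w (yRw \wedge z = w)).
A: fails — vR²v, vR²v but no t with vRt and v=t.
B: fails — uR²u, uR²u but no t with uRt and u=t.
C: satisfies the condition.
D: fails — w1R²w0, w1R²w1 but no w with w0Rw and w1=w.
Valid on: C.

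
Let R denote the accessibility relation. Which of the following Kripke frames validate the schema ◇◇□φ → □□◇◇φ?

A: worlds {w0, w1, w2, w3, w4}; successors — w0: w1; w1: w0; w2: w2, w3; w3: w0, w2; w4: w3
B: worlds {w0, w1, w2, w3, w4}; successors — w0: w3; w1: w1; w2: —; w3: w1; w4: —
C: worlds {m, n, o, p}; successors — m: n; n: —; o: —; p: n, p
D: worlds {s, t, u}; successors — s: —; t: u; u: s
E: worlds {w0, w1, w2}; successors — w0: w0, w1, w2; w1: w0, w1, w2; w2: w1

Frame correspondent (Sahlqvist): ∀x ∀y ∀z ((xR²y ∧ xR²z) → ∃w (yRw ∧ zR²w)) — i.e. a generalized confluence (Geach) condition.
A: fails — w0R²w0, w0R²w0 but no w with w0Rw and w0R²w.
B: condition met.
C: fails — pR²n, pR²n but no w with nRw and nR²w.
D: fails — tR²s, tR²s but no w with sRw and sR²w.
E: condition met.
Valid on: B, E.

B, E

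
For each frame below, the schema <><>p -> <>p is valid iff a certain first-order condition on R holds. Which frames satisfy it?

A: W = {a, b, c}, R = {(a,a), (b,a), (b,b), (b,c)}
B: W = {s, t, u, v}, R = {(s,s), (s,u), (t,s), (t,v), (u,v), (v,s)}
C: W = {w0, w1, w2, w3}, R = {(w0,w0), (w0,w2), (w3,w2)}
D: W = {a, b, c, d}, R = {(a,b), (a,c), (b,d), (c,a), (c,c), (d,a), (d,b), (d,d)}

Frame correspondent (Sahlqvist): forall x forall y forall z (Rxy & Ryz -> Rxz) — i.e. transitivity.
A: condition met.
B: fails — Ruv and Rvs but not Rus.
C: condition met.
D: fails — Rab and Rbd but not Rad.
Valid on: A, C.

A, C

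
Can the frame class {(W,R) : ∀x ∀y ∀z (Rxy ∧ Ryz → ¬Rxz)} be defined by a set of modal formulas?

Modal frame validity is preserved under surjective bounded morphisms.
The 3-cycle (worlds 0,1,2 with 0→1→2→0) is intransitive. Mapping every world to a single reflexive point • is a surjective bounded morphism; the reflexive point is not intransitive (R••∧R•• but R••).
So no modal formula (or set of formulas) defines exactly the intransitive frames.

Not modally definable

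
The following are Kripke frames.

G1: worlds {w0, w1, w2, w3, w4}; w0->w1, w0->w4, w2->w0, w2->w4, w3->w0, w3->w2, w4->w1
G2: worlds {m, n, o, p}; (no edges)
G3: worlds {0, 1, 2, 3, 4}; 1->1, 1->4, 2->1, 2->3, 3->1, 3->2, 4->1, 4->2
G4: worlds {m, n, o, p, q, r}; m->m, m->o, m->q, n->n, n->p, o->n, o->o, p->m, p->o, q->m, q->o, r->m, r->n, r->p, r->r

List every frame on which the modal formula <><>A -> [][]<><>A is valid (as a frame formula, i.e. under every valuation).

G2

Frame correspondent (Sahlqvist): forall x forall y forall z ((x R^2 y & x R^2 z) -> exists w (y = w & z R^2 w)) — i.e. a generalized confluence (Geach) condition.
G1: fails — w0R²w1, w0R²w1 but no w with w1=w and w1R²w.
G2: ✓.
G3: fails — 1R²2, 1R²4 but no w with 2=w and 4R²w.
G4: fails — mR²m, mR²o but no w with m=w and oR²w.
Valid on: G2.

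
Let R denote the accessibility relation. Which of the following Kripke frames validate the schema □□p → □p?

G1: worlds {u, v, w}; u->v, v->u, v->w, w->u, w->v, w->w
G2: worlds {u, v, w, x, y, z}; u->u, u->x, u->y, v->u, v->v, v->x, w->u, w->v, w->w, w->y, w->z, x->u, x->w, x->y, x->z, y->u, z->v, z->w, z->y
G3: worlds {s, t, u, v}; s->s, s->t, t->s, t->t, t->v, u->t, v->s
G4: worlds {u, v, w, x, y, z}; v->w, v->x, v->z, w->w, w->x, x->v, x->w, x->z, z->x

Frame correspondent (Sahlqvist): ∀x ∀y (Rxy → ∃z (Rxz ∧ Rzy)) — i.e. density.
G1: fails — Ruv but no z with Ruz and Rzv.
G2: condition met.
G3: condition met.
G4: fails — Rzx but no t with Rzt and Rtx.

G2, G3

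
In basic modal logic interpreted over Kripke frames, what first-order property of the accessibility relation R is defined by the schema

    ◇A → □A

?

partial functionality

Suppose ◇A→□A is valid. Take Rxy, Rxz and set V(A)={y}. Then ◇A at x, so □A at x, so A at z, i.e. z=y.
Conversely, on a frame with partial functionality the schema holds at every world under every valuation.
So the correspondent is partial functionality.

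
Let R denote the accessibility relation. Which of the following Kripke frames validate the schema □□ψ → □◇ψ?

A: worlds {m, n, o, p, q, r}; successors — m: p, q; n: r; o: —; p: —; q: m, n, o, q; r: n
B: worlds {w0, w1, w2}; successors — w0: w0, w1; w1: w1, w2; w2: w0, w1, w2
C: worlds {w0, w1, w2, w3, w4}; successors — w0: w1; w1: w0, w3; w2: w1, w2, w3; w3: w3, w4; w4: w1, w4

B, C

Frame correspondent (Sahlqvist): ∀x ∀z (xRz → ∃w (xR²w ∧ zRw)) — i.e. a generalized confluence (Geach) condition.
A: fails — mRp but no w with mR²w and pRw.
B: ✓.
C: ✓.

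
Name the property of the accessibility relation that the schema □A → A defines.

This schema is the T axiom.
It corresponds to reflexivity: ∀x Rxx.

reflexivity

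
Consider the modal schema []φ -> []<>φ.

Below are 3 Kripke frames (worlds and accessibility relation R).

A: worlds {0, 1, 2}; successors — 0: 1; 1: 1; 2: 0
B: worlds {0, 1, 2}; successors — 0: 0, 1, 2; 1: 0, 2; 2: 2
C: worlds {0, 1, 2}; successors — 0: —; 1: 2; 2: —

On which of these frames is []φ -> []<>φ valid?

B

Frame correspondent (Sahlqvist): forall x forall z (xRz -> exists w (xRw & zRw)) — i.e. a generalized confluence (Geach) condition.
A: fails — 2R0 but no w with 2Rw and 0Rw.
B: condition met.
C: fails — 1R2 but no w with 1Rw and 2Rw.
Valid on: B.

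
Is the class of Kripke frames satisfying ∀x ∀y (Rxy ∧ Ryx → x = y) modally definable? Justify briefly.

If a class were modally definable it would be closed under surjective bounded morphisms (Goldblatt–Thomason).
The 8-cycle (worlds 0,1,2,3,4,5,6,7 with 0→1→2→3→4→5→6→7→0) is antisymmetric. Sending even-indexed worlds to a and odd-indexed worlds to b is a surjective bounded morphism onto the two-world frame with a↔b, which is not antisymmetric.
So no modal formula (or set of formulas) defines exactly the antisymmetric frames.

Not modally definable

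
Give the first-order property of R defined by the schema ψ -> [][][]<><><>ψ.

This is a Sahlqvist (Geach-type) schema ◇^0□^0ψ → □^3◇^3ψ.
Minimal-valuation argument: fix x; take any y with xR^0y and any z with xR^3z. Set V(ψ) to the set of worlds R-reachable from y in exactly 0 steps. Then □^0ψ holds at y, so the antecedent holds at x; validity forces ◇^3ψ at z, giving a w with zR^3w and yR^0w.
First-order correspondent: forall x forall z (x R^3 z -> exists w (x = w & z R^3 w)).

forall x forall z (x R^3 z -> exists w (x = w & z R^3 w))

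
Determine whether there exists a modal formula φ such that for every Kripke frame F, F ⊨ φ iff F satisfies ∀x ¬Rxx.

No

Any modally definable frame class is closed under surjective bounded morphisms.
The 2-cycle (worlds w0,w1 with w0→w1→w0) is irreflexive, and the map sending every world to a single reflexive point • is a surjective bounded morphism (forth: every edge maps to (•,•); back: every world has a successor). So any modal formula valid on the 2-cycle is also valid on the reflexive point, which is not irreflexive.
So the class is not modally definable.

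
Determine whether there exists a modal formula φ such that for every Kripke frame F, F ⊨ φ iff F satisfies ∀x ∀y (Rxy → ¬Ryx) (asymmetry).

Any modally definable frame class is closed under surjective bounded morphisms.
The 3-cycle (worlds 0,1,2 with 0→1→2→0) is asymmetric. Mapping every world to a single reflexive point • is a surjective bounded morphism, and the reflexive point is not asymmetric (R•• but asymmetry requires ¬R••).
So no modal formula (or set of formulas) defines exactly the asymmetric frames.

Not definable by any modal formula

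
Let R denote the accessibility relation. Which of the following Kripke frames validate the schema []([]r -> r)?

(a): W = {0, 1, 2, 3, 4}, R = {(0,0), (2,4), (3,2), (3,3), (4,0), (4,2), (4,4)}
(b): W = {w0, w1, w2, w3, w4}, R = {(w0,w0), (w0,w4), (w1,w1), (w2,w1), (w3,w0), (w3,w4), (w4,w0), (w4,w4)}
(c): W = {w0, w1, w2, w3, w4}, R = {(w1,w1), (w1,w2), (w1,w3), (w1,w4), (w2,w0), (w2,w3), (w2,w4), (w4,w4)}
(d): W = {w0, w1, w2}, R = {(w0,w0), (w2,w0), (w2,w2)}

(b), (d)

This is the axiom for shift-reflexivity; its first-order frame correspondent is forall x forall y (Rxy -> Ryy).
(a): fails — R32 but not R22.
(b): satisfies the condition.
(c): fails — Rw1w2 but not Rw2w2.
(d): satisfies the condition.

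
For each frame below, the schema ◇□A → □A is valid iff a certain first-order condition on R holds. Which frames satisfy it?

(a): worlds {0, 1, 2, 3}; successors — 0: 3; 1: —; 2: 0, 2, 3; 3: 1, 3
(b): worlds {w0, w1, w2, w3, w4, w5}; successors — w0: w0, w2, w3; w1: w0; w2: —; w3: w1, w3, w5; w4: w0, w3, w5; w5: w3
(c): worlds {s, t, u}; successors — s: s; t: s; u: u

The schema corresponds to the Euclidean property: ∀x ∀y ∀z (Rxy ∧ Rxz → Ryz).
(a): fails — R23 and R20 but not R30.
(b): fails — Rw0w2 and Rw0w2 but not Rw2w2.
(c): condition met.
Valid on: (c).

(c)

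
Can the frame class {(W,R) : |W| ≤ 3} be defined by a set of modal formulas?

No — not modally definable

If a class were modally definable it would be closed under disjoint unions (Goldblatt–Thomason).
Any modal formula valid on each of 4 disjoint one-world frames is valid on their disjoint union (validity is preserved under disjoint unions). Each one-world frame has |W|=1≤3, but the union has |W|=4.
Hence having at most 3 worlds is not modally definable.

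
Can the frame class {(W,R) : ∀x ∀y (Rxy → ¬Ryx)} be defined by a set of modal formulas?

Not modally definable

If a class were modally definable it would be closed under surjective bounded morphisms (Goldblatt–Thomason).
The 3-cycle (worlds s,t,u with s→t→u→s) is asymmetric. Mapping every world to a single reflexive point • is a surjective bounded morphism, and the reflexive point is not asymmetric (R•• but asymmetry requires ¬R••).
Hence asymmetry is not modally definable.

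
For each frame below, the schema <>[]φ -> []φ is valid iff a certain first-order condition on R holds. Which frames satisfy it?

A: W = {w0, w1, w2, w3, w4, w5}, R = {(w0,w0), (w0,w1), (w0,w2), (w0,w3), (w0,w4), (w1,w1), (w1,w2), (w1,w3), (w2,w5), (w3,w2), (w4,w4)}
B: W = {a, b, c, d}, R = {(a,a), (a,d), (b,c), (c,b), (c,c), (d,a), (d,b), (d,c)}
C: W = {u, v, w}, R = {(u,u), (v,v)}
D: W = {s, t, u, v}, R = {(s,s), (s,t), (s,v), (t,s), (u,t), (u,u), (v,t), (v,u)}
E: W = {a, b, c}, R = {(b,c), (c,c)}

Frame correspondent (Sahlqvist): forall x forall y forall z (Rxy & Rxz -> Ryz) — i.e. the Euclidean property.
A: fails — Rw0w4 and Rw0w1 but not Rw4w1.
B: fails — Rad and Rad but not Rdd.
C: condition met.
D: fails — Rsv and Rsv but not Rvv.
E: condition met.
Valid on: C, E.

C, E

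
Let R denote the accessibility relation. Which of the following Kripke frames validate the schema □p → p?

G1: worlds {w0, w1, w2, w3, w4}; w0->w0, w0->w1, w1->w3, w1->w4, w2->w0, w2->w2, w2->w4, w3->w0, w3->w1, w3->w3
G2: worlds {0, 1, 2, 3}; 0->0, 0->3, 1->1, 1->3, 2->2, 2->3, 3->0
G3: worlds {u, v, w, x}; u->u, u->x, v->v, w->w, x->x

G3

This is the axiom for reflexivity; its first-order frame correspondent is ∀x Rxx.
G1: fails — world w1 does not see itself.
G2: fails — world 3 does not see itself.
G3: condition met.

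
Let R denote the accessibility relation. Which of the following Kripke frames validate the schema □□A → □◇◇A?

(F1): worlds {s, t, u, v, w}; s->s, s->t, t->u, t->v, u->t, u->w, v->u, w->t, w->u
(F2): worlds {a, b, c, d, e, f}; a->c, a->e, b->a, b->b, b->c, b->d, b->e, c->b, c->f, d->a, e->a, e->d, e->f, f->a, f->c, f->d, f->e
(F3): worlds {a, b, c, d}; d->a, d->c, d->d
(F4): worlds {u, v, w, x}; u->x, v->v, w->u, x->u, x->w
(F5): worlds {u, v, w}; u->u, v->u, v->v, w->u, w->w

(F1), (F5)

Frame correspondent (Sahlqvist): ∀x ∀z (xRz → ∃w (xR²w ∧ zR²w)) — i.e. a generalized confluence (Geach) condition.
(F1): condition met.
(F2): fails — dRa but no w with dR²w and aR²w.
(F3): fails — dRa but no w with dR²w and aR²w.
(F4): fails — wRu but no t with wR²t and uR²t.
(F5): condition met.
Valid on: (F1), (F5).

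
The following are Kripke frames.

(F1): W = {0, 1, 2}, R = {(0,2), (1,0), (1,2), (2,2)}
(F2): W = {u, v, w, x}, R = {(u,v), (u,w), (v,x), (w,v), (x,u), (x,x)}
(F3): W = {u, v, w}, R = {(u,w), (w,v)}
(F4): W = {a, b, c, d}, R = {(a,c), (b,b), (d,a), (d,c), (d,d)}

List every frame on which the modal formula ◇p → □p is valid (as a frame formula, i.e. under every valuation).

(F3)

The schema corresponds to partial functionality: ∀x ∀y ∀z (Rxy ∧ Rxz → y = z).
(F1): fails — 1 sees both 0 and 2.
(F2): fails — u sees both v and w.
(F3): condition met.
(F4): fails — d sees both a and c.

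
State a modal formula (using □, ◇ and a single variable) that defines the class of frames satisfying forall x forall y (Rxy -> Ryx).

q → □◇q

The condition is symmetry. The B schema q → □◇q defines it.
Suppose q→□◇q is valid. Take Rxy and set V(q)={x}. Then q at x, so □◇q at x, so ◇q at y, so some z with Ryz has q; z=x, i.e. Ryx.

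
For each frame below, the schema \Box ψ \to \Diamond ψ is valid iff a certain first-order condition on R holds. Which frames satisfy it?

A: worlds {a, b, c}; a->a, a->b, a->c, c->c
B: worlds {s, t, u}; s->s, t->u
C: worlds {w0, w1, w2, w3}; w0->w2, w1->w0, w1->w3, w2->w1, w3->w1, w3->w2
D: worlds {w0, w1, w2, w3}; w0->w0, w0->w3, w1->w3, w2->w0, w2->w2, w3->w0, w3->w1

This is the axiom for seriality; its first-order frame correspondent is \forall x \exists y Rxy.
A: fails — world b has no successor.
B: fails — world u has no successor.
C: holds.
D: holds.

C, D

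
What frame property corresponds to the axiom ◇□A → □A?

This is a form of the 5 axiom.
Its frame correspondent is the Euclidean property — ∀x ∀y ∀z (Rxy ∧ Rxz → Ryz).

the Euclidean property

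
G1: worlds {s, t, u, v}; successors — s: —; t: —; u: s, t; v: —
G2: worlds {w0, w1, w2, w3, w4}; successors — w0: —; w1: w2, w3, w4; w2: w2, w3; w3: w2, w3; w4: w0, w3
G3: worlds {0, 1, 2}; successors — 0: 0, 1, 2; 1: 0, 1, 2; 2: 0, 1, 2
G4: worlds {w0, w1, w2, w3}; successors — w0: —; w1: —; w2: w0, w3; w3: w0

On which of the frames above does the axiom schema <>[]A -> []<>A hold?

G3

Frame correspondent (Sahlqvist): forall x forall y forall z (Rxy & Rxz -> exists w (Ryw & Rzw)) — i.e. convergence.
G1: fails — Rus and Rus but s and s have no common successor.
G2: fails — Rw4w0 and Rw4w0 but w0 and w0 have no common successor.
G3: holds.
G4: fails — Rw2w0 and Rw2w0 but w0 and w0 have no common successor.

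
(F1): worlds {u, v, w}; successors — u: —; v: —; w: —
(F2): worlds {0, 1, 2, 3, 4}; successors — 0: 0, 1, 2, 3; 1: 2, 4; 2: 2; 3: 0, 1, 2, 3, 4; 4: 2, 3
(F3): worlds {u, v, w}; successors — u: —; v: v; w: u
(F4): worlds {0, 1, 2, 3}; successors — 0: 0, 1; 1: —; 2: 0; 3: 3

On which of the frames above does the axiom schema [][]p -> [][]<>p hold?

(F1), (F2), (F3)

Frame correspondent (Sahlqvist): forall x forall z (x R^2 z -> exists w (x R^2 w & zRw)) — i.e. a generalized confluence (Geach) condition.
(F1): ✓.
(F2): ✓.
(F3): ✓.
(F4): fails — 0R²1 but no w with 0R²w and 1Rw.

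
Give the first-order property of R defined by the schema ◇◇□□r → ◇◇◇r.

This is a Sahlqvist (Geach-type) schema ◇^2□^2r → □^0◇^3r.
Minimal-valuation argument: fix x; take any y with xR^2y and any z with xR^0z. Set V(r) to the set of worlds R-reachable from y in exactly 2 steps. Then □^2r holds at y, so the antecedent holds at x; validity forces ◇^3r at z, giving a w with zR^3w and yR^2w.
First-order correspondent: ∀x ∀y (xR²y → ∃w (yR²w ∧ xR³w)).

∀x ∀y (xR²y → ∃w (yR²w ∧ xR³w))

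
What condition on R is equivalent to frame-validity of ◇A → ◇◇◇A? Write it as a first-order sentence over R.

This is a Sahlqvist (Geach-type) schema ◇^1□^0A → □^0◇^3A.
Minimal-valuation argument: fix x; take any y with xR^1y and any z with xR^0z. Set V(A) to the set of worlds R-reachable from y in exactly 0 steps. Then □^0A holds at y, so the antecedent holds at x; validity forces ◇^3A at z, giving a w with zR^3w and yR^0w.
First-order correspondent: ∀x ∀y (xRy → ∃w (y = w ∧ xR³w)).

∀x ∀y (xRy → ∃w (y = w ∧ xR³w))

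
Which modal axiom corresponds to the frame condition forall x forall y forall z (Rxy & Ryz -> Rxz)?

The condition is transitivity. The 4 schema □ψ → □□ψ defines it.

□ψ → □□ψ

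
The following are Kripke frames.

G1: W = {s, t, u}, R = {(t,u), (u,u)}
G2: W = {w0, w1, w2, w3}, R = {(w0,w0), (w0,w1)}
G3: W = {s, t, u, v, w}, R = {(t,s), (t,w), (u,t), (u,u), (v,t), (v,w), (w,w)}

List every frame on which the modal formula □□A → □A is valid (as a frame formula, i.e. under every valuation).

G1, G2

The schema corresponds to density: ∀x ∀y (Rxy → ∃z (Rxz ∧ Rzy)).
G1: condition met.
G2: condition met.
G3: fails — Rvt but no z with Rvz and Rzt.
Valid on: G1, G2.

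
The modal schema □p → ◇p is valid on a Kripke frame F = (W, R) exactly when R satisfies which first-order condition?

seriality

Suppose □p→◇p is valid. At any x set V(p)=W. Then □p at x, so ◇p at x, so x has a successor.
Conversely, any frame satisfying ∀x ∃y Rxy validates the schema.
So the correspondent is seriality.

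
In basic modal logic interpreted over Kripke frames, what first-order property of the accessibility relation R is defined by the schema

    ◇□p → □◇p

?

convergence: ∀x ∀y ∀z (Rxy ∧ Rxz → ∃w (Ryw ∧ Rzw))

Suppose ◇□p→□◇p is valid. Take Rxy, Rxz and set V(p)={w : Ryw}. Then □p at y so ◇□p at x, so □◇p at x, so ◇p at z, giving w with Rzw and Ryw.
Conversely, any frame satisfying ∀x ∀y ∀z (Rxy ∧ Rxz → ∃w (Ryw ∧ Rzw)) validates the schema.
So the correspondent is convergence.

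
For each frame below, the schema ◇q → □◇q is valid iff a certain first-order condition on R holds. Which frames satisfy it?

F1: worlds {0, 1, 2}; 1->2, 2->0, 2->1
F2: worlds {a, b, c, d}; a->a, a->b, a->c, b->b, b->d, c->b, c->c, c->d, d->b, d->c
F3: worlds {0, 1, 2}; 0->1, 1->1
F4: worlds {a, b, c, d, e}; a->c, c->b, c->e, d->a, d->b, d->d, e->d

F3

This is the axiom for the Euclidean property; its first-order frame correspondent is ∀x ∀y ∀z (Rxy ∧ Rxz → Ryz).
F1: fails — R12 and R12 but not R22.
F2: fails — Rab and Raa but not Rba.
F3: holds.
F4: fails — Rac and Rac but not Rcc.
Valid on: F3.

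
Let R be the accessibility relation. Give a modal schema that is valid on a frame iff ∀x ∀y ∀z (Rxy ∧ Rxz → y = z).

This is partial functionality; the standard corresponding axiom is CD: ◇r → □r.
Suppose ◇r→□r is valid. Take Rxy, Rxz and set V(r)={y}. Then ◇r at x, so □r at x, so r at z, i.e. z=y.

◇r → □r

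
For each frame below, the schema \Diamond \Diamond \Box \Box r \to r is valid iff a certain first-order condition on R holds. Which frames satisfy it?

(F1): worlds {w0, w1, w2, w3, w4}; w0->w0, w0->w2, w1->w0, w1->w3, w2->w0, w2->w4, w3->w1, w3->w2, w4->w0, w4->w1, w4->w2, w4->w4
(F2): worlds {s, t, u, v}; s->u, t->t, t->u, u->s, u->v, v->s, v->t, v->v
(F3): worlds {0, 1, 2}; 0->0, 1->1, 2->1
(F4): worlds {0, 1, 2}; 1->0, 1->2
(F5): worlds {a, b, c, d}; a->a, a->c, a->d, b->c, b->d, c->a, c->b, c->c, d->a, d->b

(F4), (F5)

The schema corresponds to a generalized confluence (Geach) condition: \forall x \forall y (x R^2 y \to \exists w (y R^2 w \wedge x = w)).
(F1): fails — w1R²w0 but no w with w0R²w and w1=w.
(F2): fails — tR²s but no w with sR²w and t=w.
(F3): fails — 2R²1 but no w with 1R²w and 2=w.
(F4): holds.
(F5): holds.
Valid on: (F4), (F5).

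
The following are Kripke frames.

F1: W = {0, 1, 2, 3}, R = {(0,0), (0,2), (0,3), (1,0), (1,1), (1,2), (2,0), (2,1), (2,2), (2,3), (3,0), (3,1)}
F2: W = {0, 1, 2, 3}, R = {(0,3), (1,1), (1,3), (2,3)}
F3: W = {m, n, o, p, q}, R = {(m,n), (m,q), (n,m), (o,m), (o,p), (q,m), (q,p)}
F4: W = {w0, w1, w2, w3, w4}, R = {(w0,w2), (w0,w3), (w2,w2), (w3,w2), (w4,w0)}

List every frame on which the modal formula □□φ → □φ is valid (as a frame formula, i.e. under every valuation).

Frame correspondent (Sahlqvist): ∀x ∀y (Rxy → ∃z (Rxz ∧ Rzy)) — i.e. density.
F1: ✓.
F2: fails — R23 but no z with R2z and Rz3.
F3: fails — Rom but no z with Roz and Rzm.
F4: fails — Rw4w0 but no z with Rw4z and Rzw0.

F1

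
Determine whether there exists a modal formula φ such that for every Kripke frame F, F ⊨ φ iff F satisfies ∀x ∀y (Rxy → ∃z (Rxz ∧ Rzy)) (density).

This is a Sahlqvist condition; the C4 axiom □□r → □r defines it.

Yes, by □□r → □r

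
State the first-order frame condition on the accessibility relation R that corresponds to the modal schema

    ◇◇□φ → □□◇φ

This is a Sahlqvist (Geach-type) schema ◇^2□^1φ → □^2◇^1φ.
Minimal-valuation argument: fix x; take any y with xR^2y and any z with xR^2z. Set V(φ) to the set of worlds R-reachable from y in exactly 1 step. Then □^1φ holds at y, so the antecedent holds at x; validity forces ◇^1φ at z, giving a w with zR^1w and yR^1w.
First-order correspondent: ∀x ∀y ∀z ((xR²y ∧ xR²z) → ∃w (yRw ∧ zRw)).

∀x ∀y ∀z ((xR²y ∧ xR²z) → ∃w (yRw ∧ zRw))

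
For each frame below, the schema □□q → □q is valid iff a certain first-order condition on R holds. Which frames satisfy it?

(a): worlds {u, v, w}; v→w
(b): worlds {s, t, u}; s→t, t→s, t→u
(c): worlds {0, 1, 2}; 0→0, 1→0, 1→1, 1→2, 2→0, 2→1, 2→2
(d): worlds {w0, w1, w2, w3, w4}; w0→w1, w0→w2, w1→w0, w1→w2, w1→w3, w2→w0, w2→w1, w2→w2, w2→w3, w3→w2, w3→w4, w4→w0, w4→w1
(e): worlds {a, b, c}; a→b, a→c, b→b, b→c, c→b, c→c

The schema corresponds to density: ∀x ∀y (Rxy → ∃z (Rxz ∧ Rzy)).
(a): fails — Rvw but no z with Rvz and Rzw.
(b): fails — Rtu but no z with Rtz and Rzu.
(c): ✓.
(d): fails — Rw3w4 but no z with Rw3z and Rzw4.
(e): ✓.
Valid on: (c), (e).

(c), (e)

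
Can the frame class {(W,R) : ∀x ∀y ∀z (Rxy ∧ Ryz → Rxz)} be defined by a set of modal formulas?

Definable; □r → □□r defines it

Yes: it is transitivity, defined by the 4 schema □r → □□r.
Suppose □r→□□r is valid. Take Rxy, Ryz and set V(r)={w : Rxw}. Then □r at x, so □□r at x, so □r at y, so r at z, i.e. Rxz.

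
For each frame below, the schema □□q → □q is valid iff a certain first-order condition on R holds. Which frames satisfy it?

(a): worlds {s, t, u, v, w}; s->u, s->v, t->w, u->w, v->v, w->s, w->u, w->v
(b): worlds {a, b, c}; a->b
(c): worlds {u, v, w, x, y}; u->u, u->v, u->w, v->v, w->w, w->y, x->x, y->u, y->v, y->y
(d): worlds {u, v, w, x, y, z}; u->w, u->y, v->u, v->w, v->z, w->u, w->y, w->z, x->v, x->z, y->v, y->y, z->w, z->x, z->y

Frame correspondent (Sahlqvist): ∀x ∀y (Rxy → ∃z (Rxz ∧ Rzy)) — i.e. density.
(a): fails — Ruw but no z with Ruz and Rzw.
(b): fails — Rab but no z with Raz and Rzb.
(c): condition met.
(d): fails — Ruw but no t with Rut and Rtw.

(c)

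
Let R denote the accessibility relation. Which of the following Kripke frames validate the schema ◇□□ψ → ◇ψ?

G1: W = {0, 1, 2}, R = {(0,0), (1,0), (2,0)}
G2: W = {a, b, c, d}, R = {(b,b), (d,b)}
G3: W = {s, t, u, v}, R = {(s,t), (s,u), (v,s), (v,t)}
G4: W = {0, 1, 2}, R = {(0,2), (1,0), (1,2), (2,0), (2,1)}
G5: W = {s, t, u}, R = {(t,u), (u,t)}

G1, G2, G4, G5

This is the axiom for a generalized confluence (Geach) condition; its first-order frame correspondent is ∀x ∀y (xRy → ∃w (yR²w ∧ xRw)).
G1: ✓.
G2: ✓.
G3: fails — sRt but no w with tR²w and sRw.
G4: ✓.
G5: ✓.
Valid on: G1, G2, G4, G5.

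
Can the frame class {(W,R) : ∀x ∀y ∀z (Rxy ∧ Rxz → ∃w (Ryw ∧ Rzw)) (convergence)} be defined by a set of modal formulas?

This is a Sahlqvist condition; the .2 axiom ◇□r → □◇r defines it.
Suppose ◇□r→□◇r is valid. Take Rxy, Rxz and set V(r)={w : Ryw}. Then □r at y so ◇□r at x, so □◇r at x, so ◇r at z, giving w with Rzw and Ryw.

Yes — defined by ◇□r → □◇r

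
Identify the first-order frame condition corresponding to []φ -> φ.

Reflexivity

Suppose □φ→φ is valid. At any x set V(φ)={w : Rxw}. Then □φ holds at x, so φ holds at x, i.e. Rxx.
Conversely, on a frame with reflexivity the schema holds at every world under every valuation.
So the correspondent is reflexivity.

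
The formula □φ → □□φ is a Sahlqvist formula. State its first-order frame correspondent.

This is the 4 axiom.
It corresponds to transitivity: ∀x ∀y ∀z (Rxy ∧ Ryz → Rxz).

transitivity: ∀x ∀y ∀z (Rxy ∧ Ryz → Rxz)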